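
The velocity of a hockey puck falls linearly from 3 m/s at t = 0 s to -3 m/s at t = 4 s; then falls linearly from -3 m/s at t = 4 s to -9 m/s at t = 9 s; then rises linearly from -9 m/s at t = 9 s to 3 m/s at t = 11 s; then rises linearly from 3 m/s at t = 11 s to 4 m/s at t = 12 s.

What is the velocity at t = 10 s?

-3 m/s

On 9–11 s the graph is linear from -9 to 3 m/s: v(10) = -9 + (3 − -9)·(10 − 9)/(11 − 9) = -3 m/s.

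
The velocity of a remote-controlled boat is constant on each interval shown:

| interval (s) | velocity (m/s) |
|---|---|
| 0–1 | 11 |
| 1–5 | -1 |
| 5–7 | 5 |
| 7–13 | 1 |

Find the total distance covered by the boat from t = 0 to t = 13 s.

Total distance travelled is ∫|v| dt — sum the magnitudes of each area piece.
0–1 s: |11| × 1 = 11 m
1–5 s: |-1| × 4 = 4 m
5–7 s: |5| × 2 = 10 m
7–13 s: |1| × 6 = 6 m
Total distance = 31 m

31 m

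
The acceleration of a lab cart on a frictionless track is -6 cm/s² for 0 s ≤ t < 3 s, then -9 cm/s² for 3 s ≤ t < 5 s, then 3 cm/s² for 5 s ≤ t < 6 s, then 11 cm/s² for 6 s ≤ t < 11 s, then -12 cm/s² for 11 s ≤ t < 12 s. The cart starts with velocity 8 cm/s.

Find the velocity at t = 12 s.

18 cm/s

Δv equals the area under the a-t graph; then v = v₀ + Δv.
0–3 s: -6 × 3 = -18 cm/s
3–5 s: -9 × 2 = -18 cm/s
5–6 s: 3 × 1 = 3 cm/s
6–11 s: 11 × 5 = 55 cm/s
11–12 s: -12 × 1 = -12 cm/s
Δv = 10 cm/s, so v(12) = 8 + (10) = 18 cm/s.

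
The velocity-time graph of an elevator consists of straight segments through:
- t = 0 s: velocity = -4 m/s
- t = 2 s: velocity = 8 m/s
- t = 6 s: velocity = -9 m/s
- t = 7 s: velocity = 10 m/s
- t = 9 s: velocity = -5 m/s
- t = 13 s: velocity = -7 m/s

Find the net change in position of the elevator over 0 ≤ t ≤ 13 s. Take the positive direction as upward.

-16.5 m

Displacement is the signed area under the v-t curve.
0–2 s: ½(-4 + 8)(2) = 4 m
2–6 s: ½(8 + -9)(4) = -2 m
6–7 s: ½(-9 + 10)(1) = 0.5 m
7–9 s: ½(10 + -5)(2) = 5 m
9–13 s: ½(-5 + -7)(4) = -24 m
Net displacement = -16.5 m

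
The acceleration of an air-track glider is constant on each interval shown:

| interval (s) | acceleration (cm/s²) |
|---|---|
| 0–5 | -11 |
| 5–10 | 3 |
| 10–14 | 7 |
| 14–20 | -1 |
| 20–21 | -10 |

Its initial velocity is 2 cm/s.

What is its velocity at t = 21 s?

-26 cm/s

Δv equals the area under the a-t graph; then v = v₀ + Δv.
0–5 s: -11 × 5 = -55 cm/s
5–10 s: 3 × 5 = 15 cm/s
10–14 s: 7 × 4 = 28 cm/s
14–20 s: -1 × 6 = -6 cm/s
20–21 s: -10 × 1 = -10 cm/s
Δv = -28 cm/s, so v(21) = 2 + (-28) = -26 cm/s.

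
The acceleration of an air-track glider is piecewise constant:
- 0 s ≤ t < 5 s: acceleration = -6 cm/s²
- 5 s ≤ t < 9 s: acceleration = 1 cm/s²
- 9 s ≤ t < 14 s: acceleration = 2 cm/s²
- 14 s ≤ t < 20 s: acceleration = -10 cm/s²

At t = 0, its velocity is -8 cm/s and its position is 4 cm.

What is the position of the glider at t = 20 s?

On each constant-a segment, Δv = aΔt and Δx = v₀Δt + ½aΔt²; chain segment to segment.
0–5 s: v starts -8 cm/s; Δx = -8·5 + ½·-6·5² = -115 cm; v ends -38 cm/s.
5–9 s: v starts -38 cm/s; Δx = -38·4 + ½·1·4² = -144 cm; v ends -34 cm/s.
9–14 s: v starts -34 cm/s; Δx = -34·5 + ½·2·5² = -145 cm; v ends -24 cm/s.
14–20 s: v starts -24 cm/s; Δx = -24·6 + ½·-10·6² = -324 cm; v ends -84 cm/s.
x(20) = 4 + Σ Δx = -724 cm.

-724 cm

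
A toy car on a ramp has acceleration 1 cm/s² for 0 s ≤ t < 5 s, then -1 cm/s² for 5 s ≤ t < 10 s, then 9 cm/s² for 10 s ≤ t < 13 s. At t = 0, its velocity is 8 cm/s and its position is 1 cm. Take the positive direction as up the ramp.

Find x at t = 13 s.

On each constant-a segment, Δv = aΔt and Δx = v₀Δt + ½aΔt²; chain segment to segment.
0–5 s: v starts 8 cm/s; Δx = 8·5 + ½·1·5² = 52.5 cm; v ends 13 cm/s.
5–10 s: v starts 13 cm/s; Δx = 13·5 + ½·-1·5² = 52.5 cm; v ends 8 cm/s.
10–13 s: v starts 8 cm/s; Δx = 8·3 + ½·9·3² = 64.5 cm; v ends 35 cm/s.
x(13) = 1 + Σ Δx = 170.5 cm.

170.5 cm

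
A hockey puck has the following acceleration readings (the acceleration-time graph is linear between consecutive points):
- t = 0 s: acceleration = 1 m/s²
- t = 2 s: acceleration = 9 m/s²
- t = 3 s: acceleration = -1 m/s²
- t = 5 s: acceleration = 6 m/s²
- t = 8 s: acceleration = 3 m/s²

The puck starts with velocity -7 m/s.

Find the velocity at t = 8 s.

Δv equals the area under the a-t graph; then v = v₀ + Δv.
0–2 s: ½(1 + 9)(2) = 10 m/s
2–3 s: ½(9 + -1)(1) = 4 m/s
3–5 s: ½(-1 + 6)(2) = 5 m/s
5–8 s: ½(6 + 3)(3) = 13.5 m/s
Δv = 32.5 m/s, so v(8) = -7 + (32.5) = 25.5 m/s.

25.5 m/s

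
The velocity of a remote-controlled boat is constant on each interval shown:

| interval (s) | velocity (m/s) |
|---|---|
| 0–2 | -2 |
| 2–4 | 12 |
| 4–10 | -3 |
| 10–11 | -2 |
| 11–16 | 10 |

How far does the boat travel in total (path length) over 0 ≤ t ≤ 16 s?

98 m

Distance (not displacement) is the total path length: add the absolute areas under v-t.
0–2 s: |-2| × 2 = 4 m
2–4 s: |12| × 2 = 24 m
4–10 s: |-3| × 6 = 18 m
10–11 s: |-2| × 1 = 2 m
11–16 s: |10| × 5 = 50 m
Total distance = 98 m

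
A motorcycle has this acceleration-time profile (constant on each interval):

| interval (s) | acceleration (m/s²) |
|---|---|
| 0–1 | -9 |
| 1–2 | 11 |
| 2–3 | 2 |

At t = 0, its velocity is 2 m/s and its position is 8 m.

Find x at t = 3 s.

On each constant-a segment, Δv = aΔt and Δx = v₀Δt + ½aΔt²; chain segment to segment.
0–1 s: v starts 2 m/s; Δx = 2·1 + ½·-9·1² = -2.5 m; v ends -7 m/s.
1–2 s: v starts -7 m/s; Δx = -7·1 + ½·11·1² = -1.5 m; v ends 4 m/s.
2–3 s: v starts 4 m/s; Δx = 4·1 + ½·2·1² = 5 m; v ends 6 m/s.
x(3) = 8 + Σ Δx = 9 m.

9 m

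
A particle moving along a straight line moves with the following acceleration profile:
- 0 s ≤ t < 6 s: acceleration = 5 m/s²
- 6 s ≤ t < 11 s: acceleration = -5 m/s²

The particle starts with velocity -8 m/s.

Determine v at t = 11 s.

Δv equals the area under the a-t graph; then v = v₀ + Δv.
0–6 s: 5 × 6 = 30 m/s
6–11 s: -5 × 5 = -25 m/s
Δv = 5 m/s, so v(11) = -8 + (5) = -3 m/s.

-3 m/s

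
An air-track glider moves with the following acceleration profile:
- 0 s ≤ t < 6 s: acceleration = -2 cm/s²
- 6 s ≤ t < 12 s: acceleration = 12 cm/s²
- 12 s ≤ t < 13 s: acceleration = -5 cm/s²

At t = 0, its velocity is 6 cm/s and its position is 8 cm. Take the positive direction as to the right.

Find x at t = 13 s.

On each constant-a segment, Δv = aΔt and Δx = v₀Δt + ½aΔt²; chain segment to segment.
0–6 s: v starts 6 cm/s; Δx = 6·6 + ½·-2·6² = 0 cm; v ends -6 cm/s.
6–12 s: v starts -6 cm/s; Δx = -6·6 + ½·12·6² = 180 cm; v ends 66 cm/s.
12–13 s: v starts 66 cm/s; Δx = 66·1 + ½·-5·1² = 63.5 cm; v ends 61 cm/s.
x(13) = 8 + Σ Δx = 251.5 cm.

251.5 cm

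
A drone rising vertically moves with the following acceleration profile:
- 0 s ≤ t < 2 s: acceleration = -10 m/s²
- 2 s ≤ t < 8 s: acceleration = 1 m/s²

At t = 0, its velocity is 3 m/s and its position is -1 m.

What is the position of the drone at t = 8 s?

On each constant-a segment, Δv = aΔt and Δx = v₀Δt + ½aΔt²; chain segment to segment.
0–2 s: v starts 3 m/s; Δx = 3·2 + ½·-10·2² = -14 m; v ends -17 m/s.
2–8 s: v starts -17 m/s; Δx = -17·6 + ½·1·6² = -84 m; v ends -11 m/s.
x(8) = -1 + Σ Δx = -99 m.

-99 m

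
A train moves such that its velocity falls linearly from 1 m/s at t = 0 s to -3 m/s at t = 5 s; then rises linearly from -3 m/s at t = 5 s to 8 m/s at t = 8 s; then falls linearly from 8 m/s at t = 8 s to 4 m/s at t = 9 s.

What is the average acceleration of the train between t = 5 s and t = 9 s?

1.75 m/s²

Average acceleration = Δv/Δt = (4 − -3)/(9 − 5) = 1.75 m/s².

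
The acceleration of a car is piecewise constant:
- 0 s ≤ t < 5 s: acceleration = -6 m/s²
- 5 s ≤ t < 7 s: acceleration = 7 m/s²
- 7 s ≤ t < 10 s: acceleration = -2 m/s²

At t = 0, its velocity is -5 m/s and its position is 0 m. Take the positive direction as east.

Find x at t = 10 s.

On each constant-a segment, Δv = aΔt and Δx = v₀Δt + ½aΔt²; chain segment to segment.
0–5 s: v starts -5 m/s; Δx = -5·5 + ½·-6·5² = -100 m; v ends -35 m/s.
5–7 s: v starts -35 m/s; Δx = -35·2 + ½·7·2² = -56 m; v ends -21 m/s.
7–10 s: v starts -21 m/s; Δx = -21·3 + ½·-2·3² = -72 m; v ends -27 m/s.
x(10) = 0 + Σ Δx = -228 m.

-228 m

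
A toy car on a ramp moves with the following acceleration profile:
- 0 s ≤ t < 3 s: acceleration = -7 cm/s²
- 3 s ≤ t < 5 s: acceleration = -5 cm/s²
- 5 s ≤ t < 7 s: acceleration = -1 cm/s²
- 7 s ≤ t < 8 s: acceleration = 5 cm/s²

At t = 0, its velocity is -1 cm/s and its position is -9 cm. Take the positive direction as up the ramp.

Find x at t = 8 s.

-195 cm

On each constant-a segment, Δv = aΔt and Δx = v₀Δt + ½aΔt²; chain segment to segment.
0–3 s: v starts -1 cm/s; Δx = -1·3 + ½·-7·3² = -34.5 cm; v ends -22 cm/s.
3–5 s: v starts -22 cm/s; Δx = -22·2 + ½·-5·2² = -54 cm; v ends -32 cm/s.
5–7 s: v starts -32 cm/s; Δx = -32·2 + ½·-1·2² = -66 cm; v ends -34 cm/s.
7–8 s: v starts -34 cm/s; Δx = -34·1 + ½·5·1² = -31.5 cm; v ends -29 cm/s.
x(8) = -9 + Σ Δx = -195 cm.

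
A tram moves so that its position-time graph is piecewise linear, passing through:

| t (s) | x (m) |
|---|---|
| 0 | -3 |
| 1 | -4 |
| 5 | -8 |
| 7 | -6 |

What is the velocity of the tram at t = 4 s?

-1 m/s

Velocity is the slope of the x-t graph on 1–5 s: (-8 − -4)/(5 − 1) = -1 m/s.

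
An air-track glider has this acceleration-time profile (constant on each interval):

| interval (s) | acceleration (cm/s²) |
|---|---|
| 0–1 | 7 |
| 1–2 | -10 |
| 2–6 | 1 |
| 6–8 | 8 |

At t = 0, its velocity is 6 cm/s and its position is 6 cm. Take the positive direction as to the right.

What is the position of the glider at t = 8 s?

73.5 cm

On each constant-a segment, Δv = aΔt and Δx = v₀Δt + ½aΔt²; chain segment to segment.
0–1 s: v starts 6 cm/s; Δx = 6·1 + ½·7·1² = 9.5 cm; v ends 13 cm/s.
1–2 s: v starts 13 cm/s; Δx = 13·1 + ½·-10·1² = 8 cm; v ends 3 cm/s.
2–6 s: v starts 3 cm/s; Δx = 3·4 + ½·1·4² = 20 cm; v ends 7 cm/s.
6–8 s: v starts 7 cm/s; Δx = 7·2 + ½·8·2² = 30 cm; v ends 23 cm/s.
x(8) = 6 + Σ Δx = 73.5 cm.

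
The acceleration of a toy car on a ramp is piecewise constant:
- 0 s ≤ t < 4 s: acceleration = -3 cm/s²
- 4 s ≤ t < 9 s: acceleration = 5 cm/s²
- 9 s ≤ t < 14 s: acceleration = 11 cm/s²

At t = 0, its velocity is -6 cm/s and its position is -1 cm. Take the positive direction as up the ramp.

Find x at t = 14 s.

On each constant-a segment, Δv = aΔt and Δx = v₀Δt + ½aΔt²; chain segment to segment.
0–4 s: v starts -6 cm/s; Δx = -6·4 + ½·-3·4² = -48 cm; v ends -18 cm/s.
4–9 s: v starts -18 cm/s; Δx = -18·5 + ½·5·5² = -27.5 cm; v ends 7 cm/s.
9–14 s: v starts 7 cm/s; Δx = 7·5 + ½·11·5² = 172.5 cm; v ends 62 cm/s.
x(14) = -1 + Σ Δx = 96 cm.

96 cm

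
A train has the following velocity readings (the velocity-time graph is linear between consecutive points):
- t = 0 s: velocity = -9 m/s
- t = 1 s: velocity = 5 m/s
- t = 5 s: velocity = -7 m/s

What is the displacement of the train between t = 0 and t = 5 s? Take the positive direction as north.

-6 m

Net displacement equals the area under the velocity-time graph (areas below the axis count negative).
0–1 s: ½(-9 + 5)(1) = -2 m
1–5 s: ½(5 + -7)(4) = -4 m
Net displacement = -6 m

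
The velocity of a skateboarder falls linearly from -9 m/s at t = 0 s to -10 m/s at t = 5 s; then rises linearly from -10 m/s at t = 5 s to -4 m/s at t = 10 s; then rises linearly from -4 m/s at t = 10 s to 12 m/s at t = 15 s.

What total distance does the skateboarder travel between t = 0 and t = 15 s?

107.5 m

Distance (not displacement) is the total path length: add the absolute areas under v-t.
0–5 s: |½(-9 + -10)(5)| = 47.5 m
5–10 s: |½(-10 + -4)(5)| = 35 m
10–15 s: v = 0 at t = 11.25 s; triangle areas 2.5 + 22.5 = 25 m
Total distance = 107.5 m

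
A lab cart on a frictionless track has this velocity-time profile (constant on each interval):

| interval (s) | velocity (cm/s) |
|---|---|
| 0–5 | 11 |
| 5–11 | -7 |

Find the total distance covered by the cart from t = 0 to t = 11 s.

Total distance travelled is ∫|v| dt — sum the magnitudes of each area piece.
0–5 s: |11| × 5 = 55 cm
5–11 s: |-7| × 6 = 42 cm
Total distance = 97 cm

97 cm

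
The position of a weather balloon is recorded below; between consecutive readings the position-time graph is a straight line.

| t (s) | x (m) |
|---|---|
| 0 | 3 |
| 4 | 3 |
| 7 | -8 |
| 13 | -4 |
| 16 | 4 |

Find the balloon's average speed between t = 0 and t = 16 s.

1.4375 m/s

Average speed = (total path length)/(elapsed time); on a piecewise-linear x-t graph the path length is Σ|Δx|.
0–4 s: |Δx| = |3 − 3| = 0 m
4–7 s: |Δx| = |-8 − 3| = 11 m
7–13 s: |Δx| = |-4 − -8| = 4 m
13–16 s: |Δx| = |4 − -4| = 8 m
Total path = 23 m; average speed = 23/16 = 1.4375 m/s.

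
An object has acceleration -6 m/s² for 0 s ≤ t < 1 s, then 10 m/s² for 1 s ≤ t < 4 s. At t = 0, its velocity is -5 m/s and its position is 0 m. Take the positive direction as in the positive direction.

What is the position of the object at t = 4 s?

On each constant-a segment, Δv = aΔt and Δx = v₀Δt + ½aΔt²; chain segment to segment.
0–1 s: v starts -5 m/s; Δx = -5·1 + ½·-6·1² = -8 m; v ends -11 m/s.
1–4 s: v starts -11 m/s; Δx = -11·3 + ½·10·3² = 12 m; v ends 19 m/s.
x(4) = 0 + Σ Δx = 4 m.

4 m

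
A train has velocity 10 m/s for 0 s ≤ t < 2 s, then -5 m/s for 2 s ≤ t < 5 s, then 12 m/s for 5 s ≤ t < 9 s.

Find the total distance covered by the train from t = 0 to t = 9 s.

83 m

Total distance travelled is ∫|v| dt — sum the magnitudes of each area piece.
0–2 s: |10| × 2 = 20 m
2–5 s: |-5| × 3 = 15 m
5–9 s: |12| × 4 = 48 m
Total distance = 83 m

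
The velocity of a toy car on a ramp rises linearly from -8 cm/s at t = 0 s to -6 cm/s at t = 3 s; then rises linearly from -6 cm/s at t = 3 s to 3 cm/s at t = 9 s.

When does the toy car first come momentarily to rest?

v changes sign on 3–9 s (from -6 to 3); the graph is linear there, so v = 0 at t = 3 + (6)·(9 − 3)/(3 − -6) = 7 s.

t = 7 s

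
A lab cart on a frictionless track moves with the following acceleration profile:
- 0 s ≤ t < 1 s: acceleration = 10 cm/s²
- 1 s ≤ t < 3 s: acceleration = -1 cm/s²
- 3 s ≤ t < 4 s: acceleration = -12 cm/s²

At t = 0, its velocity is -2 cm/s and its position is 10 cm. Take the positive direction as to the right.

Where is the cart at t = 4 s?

On each constant-a segment, Δv = aΔt and Δx = v₀Δt + ½aΔt²; chain segment to segment.
0–1 s: v starts -2 cm/s; Δx = -2·1 + ½·10·1² = 3 cm; v ends 8 cm/s.
1–3 s: v starts 8 cm/s; Δx = 8·2 + ½·-1·2² = 14 cm; v ends 6 cm/s.
3–4 s: v starts 6 cm/s; Δx = 6·1 + ½·-12·1² = 0 cm; v ends -6 cm/s.
x(4) = 10 + Σ Δx = 27 cm.

27 cm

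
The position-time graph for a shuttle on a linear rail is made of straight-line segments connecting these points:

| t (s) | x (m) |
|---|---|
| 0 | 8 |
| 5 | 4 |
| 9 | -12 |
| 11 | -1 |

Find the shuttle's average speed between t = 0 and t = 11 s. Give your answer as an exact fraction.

Average speed = (total path length)/(elapsed time); on a piecewise-linear x-t graph the path length is Σ|Δx|.
0–5 s: |Δx| = |4 − 8| = 4 m
5–9 s: |Δx| = |-12 − 4| = 16 m
9–11 s: |Δx| = |-1 − -12| = 11 m
Total path = 31 m; average speed = 31/11 = 31/11 m/s.

31/11 m/s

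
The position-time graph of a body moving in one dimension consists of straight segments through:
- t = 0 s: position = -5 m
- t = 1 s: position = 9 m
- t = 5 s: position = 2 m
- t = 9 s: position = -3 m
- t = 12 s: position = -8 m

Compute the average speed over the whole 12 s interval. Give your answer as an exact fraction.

Average speed = (total path length)/(elapsed time); on a piecewise-linear x-t graph the path length is Σ|Δx|.
0–1 s: |Δx| = |9 − -5| = 14 m
1–5 s: |Δx| = |2 − 9| = 7 m
5–9 s: |Δx| = |-3 − 2| = 5 m
9–12 s: |Δx| = |-8 − -3| = 5 m
Total path = 31 m; average speed = 31/12 = 31/12 m/s.

31/12 m/s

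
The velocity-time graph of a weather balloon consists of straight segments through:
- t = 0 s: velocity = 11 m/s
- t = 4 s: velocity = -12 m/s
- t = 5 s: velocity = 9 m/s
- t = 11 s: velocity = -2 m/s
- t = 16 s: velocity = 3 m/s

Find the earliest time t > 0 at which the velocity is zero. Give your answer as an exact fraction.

v changes sign on 0–4 s (from 11 to -12); the graph is linear there, so v = 0 at t = 0 + (-11)·(4 − 0)/(-12 − 11) = 44/23 s.

t = 44/23 s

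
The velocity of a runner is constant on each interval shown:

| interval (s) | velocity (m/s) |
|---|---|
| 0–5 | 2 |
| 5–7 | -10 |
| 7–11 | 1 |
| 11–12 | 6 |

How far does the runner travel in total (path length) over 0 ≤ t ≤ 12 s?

Distance (not displacement) is the total path length: add the absolute areas under v-t.
0–5 s: |2| × 5 = 10 m
5–7 s: |-10| × 2 = 20 m
7–11 s: |1| × 4 = 4 m
11–12 s: |6| × 1 = 6 m
Total distance = 40 m

40 m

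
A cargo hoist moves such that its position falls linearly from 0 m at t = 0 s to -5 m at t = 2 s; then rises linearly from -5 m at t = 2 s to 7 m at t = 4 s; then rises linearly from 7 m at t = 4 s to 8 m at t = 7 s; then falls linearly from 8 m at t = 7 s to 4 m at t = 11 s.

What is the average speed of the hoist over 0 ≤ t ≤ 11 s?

Average speed = (total path length)/(elapsed time); on a piecewise-linear x-t graph the path length is Σ|Δx|.
0–2 s: |Δx| = |-5 − 0| = 5 m
2–4 s: |Δx| = |7 − -5| = 12 m
4–7 s: |Δx| = |8 − 7| = 1 m
7–11 s: |Δx| = |4 − 8| = 4 m
Total path = 22 m; average speed = 22/11 = 2 m/s.

2 m/s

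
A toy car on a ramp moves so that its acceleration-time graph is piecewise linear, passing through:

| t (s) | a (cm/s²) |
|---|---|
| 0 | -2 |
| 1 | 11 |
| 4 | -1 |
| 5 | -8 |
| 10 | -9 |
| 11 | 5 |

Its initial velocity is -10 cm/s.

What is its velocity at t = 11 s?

-39.5 cm/s

Δv equals the area under the a-t graph; then v = v₀ + Δv.
0–1 s: ½(-2 + 11)(1) = 4.5 cm/s
1–4 s: ½(11 + -1)(3) = 15 cm/s
4–5 s: ½(-1 + -8)(1) = -4.5 cm/s
5–10 s: ½(-8 + -9)(5) = -42.5 cm/s
10–11 s: ½(-9 + 5)(1) = -2 cm/s
Δv = -29.5 cm/s, so v(11) = -10 + (-29.5) = -39.5 cm/s.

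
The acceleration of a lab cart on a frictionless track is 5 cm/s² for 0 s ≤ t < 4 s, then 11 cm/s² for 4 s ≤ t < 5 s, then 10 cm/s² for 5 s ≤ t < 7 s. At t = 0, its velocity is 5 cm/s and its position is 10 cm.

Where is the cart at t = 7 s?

On each constant-a segment, Δv = aΔt and Δx = v₀Δt + ½aΔt²; chain segment to segment.
0–4 s: v starts 5 cm/s; Δx = 5·4 + ½·5·4² = 60 cm; v ends 25 cm/s.
4–5 s: v starts 25 cm/s; Δx = 25·1 + ½·11·1² = 30.5 cm; v ends 36 cm/s.
5–7 s: v starts 36 cm/s; Δx = 36·2 + ½·10·2² = 92 cm; v ends 56 cm/s.
x(7) = 10 + Σ Δx = 192.5 cm.

192.5 cm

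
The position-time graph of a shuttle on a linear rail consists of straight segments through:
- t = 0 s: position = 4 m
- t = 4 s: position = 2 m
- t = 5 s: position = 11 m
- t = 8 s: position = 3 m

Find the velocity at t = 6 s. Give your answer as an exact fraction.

Velocity is the slope of the x-t graph on 5–8 s: (3 − 11)/(8 − 5) = -8/3 m/s.

-8/3 m/s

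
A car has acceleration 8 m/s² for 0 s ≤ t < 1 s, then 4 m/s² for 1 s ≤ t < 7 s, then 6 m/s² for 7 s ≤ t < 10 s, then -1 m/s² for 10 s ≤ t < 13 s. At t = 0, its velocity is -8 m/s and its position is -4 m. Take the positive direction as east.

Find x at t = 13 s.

On each constant-a segment, Δv = aΔt and Δx = v₀Δt + ½aΔt²; chain segment to segment.
0–1 s: v starts -8 m/s; Δx = -8·1 + ½·8·1² = -4 m; v ends 0 m/s.
1–7 s: v starts 0 m/s; Δx = 0·6 + ½·4·6² = 72 m; v ends 24 m/s.
7–10 s: v starts 24 m/s; Δx = 24·3 + ½·6·3² = 99 m; v ends 42 m/s.
10–13 s: v starts 42 m/s; Δx = 42·3 + ½·-1·3² = 121.5 m; v ends 39 m/s.
x(13) = -4 + Σ Δx = 284.5 m.

284.5 m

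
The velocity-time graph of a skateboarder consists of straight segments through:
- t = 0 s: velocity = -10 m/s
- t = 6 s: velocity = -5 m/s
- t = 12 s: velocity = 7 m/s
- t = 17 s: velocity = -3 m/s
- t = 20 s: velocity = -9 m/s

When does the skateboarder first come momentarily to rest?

v changes sign on 6–12 s (from -5 to 7); the graph is linear there, so v = 0 at t = 6 + (5)·(12 − 6)/(7 − -5) = 8.5 s.

t = 8.5 s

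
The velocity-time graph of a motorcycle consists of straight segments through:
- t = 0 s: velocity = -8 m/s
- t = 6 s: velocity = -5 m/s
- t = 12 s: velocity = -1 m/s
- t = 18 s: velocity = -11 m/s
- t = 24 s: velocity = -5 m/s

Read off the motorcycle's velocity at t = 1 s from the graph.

On 0–6 s the graph is linear from -8 to -5 m/s: v(1) = -8 + (-5 − -8)·(1 − 0)/(6 − 0) = -7.5 m/s.

-7.5 m/s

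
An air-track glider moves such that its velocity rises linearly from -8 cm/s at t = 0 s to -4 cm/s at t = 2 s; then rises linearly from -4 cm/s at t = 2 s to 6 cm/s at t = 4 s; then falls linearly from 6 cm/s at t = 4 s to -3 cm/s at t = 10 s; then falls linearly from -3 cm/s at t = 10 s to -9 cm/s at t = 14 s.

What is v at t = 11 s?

On 10–14 s the graph is linear from -3 to -9 cm/s: v(11) = -3 + (-9 − -3)·(11 − 10)/(14 − 10) = -4.5 cm/s.

-4.5 cm/s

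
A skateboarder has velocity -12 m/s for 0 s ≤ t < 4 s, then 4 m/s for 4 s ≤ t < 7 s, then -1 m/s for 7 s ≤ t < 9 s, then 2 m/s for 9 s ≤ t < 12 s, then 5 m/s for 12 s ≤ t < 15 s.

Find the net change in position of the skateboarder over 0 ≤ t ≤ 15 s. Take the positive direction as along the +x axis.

Displacement is the signed area under the v-t curve.
0–4 s: -12 × 4 = -48 m
4–7 s: 4 × 3 = 12 m
7–9 s: -1 × 2 = -2 m
9–12 s: 2 × 3 = 6 m
12–15 s: 5 × 3 = 15 m
Net displacement = -17 m

-17 m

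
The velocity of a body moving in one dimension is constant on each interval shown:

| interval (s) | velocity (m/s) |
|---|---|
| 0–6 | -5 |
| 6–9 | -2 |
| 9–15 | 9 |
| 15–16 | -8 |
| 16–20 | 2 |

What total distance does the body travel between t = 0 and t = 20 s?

106 m

Total distance travelled is ∫|v| dt — sum the magnitudes of each area piece.
0–6 s: |-5| × 6 = 30 m
6–9 s: |-2| × 3 = 6 m
9–15 s: |9| × 6 = 54 m
15–16 s: |-8| × 1 = 8 m
16–20 s: |2| × 4 = 8 m
Total distance = 106 m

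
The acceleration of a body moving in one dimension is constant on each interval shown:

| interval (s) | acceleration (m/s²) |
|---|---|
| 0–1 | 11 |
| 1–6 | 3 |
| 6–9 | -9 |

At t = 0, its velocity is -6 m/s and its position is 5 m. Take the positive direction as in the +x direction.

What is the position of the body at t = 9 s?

On each constant-a segment, Δv = aΔt and Δx = v₀Δt + ½aΔt²; chain segment to segment.
0–1 s: v starts -6 m/s; Δx = -6·1 + ½·11·1² = -0.5 m; v ends 5 m/s.
1–6 s: v starts 5 m/s; Δx = 5·5 + ½·3·5² = 62.5 m; v ends 20 m/s.
6–9 s: v starts 20 m/s; Δx = 20·3 + ½·-9·3² = 19.5 m; v ends -7 m/s.
x(9) = 5 + Σ Δx = 86.5 m.

86.5 m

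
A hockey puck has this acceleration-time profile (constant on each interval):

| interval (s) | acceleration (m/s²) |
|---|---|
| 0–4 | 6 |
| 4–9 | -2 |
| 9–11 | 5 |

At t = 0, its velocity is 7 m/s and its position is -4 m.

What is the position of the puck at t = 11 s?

254 m

On each constant-a segment, Δv = aΔt and Δx = v₀Δt + ½aΔt²; chain segment to segment.
0–4 s: v starts 7 m/s; Δx = 7·4 + ½·6·4² = 76 m; v ends 31 m/s.
4–9 s: v starts 31 m/s; Δx = 31·5 + ½·-2·5² = 130 m; v ends 21 m/s.
9–11 s: v starts 21 m/s; Δx = 21·2 + ½·5·2² = 52 m; v ends 31 m/s.
x(11) = -4 + Σ Δx = 254 m.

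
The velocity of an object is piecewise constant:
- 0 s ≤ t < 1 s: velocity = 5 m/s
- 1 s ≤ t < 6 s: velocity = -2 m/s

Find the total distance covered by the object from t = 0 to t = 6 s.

15 m

Distance (not displacement) is the total path length: add the absolute areas under v-t.
0–1 s: |5| × 1 = 5 m
1–6 s: |-2| × 5 = 10 m
Total distance = 15 m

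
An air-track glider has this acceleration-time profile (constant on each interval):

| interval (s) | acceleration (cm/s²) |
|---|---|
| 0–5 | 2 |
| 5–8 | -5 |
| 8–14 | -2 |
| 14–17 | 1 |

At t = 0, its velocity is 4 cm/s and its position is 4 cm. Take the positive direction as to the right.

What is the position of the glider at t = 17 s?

On each constant-a segment, Δv = aΔt and Δx = v₀Δt + ½aΔt²; chain segment to segment.
0–5 s: v starts 4 cm/s; Δx = 4·5 + ½·2·5² = 45 cm; v ends 14 cm/s.
5–8 s: v starts 14 cm/s; Δx = 14·3 + ½·-5·3² = 19.5 cm; v ends -1 cm/s.
8–14 s: v starts -1 cm/s; Δx = -1·6 + ½·-2·6² = -42 cm; v ends -13 cm/s.
14–17 s: v starts -13 cm/s; Δx = -13·3 + ½·1·3² = -34.5 cm; v ends -10 cm/s.
x(17) = 4 + Σ Δx = -8 cm.

-8 cm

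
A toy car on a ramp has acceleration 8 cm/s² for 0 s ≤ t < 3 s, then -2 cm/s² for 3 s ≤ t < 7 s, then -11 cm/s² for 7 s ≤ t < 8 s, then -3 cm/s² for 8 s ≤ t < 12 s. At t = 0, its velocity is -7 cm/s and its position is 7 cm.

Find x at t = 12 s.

On each constant-a segment, Δv = aΔt and Δx = v₀Δt + ½aΔt²; chain segment to segment.
0–3 s: v starts -7 cm/s; Δx = -7·3 + ½·8·3² = 15 cm; v ends 17 cm/s.
3–7 s: v starts 17 cm/s; Δx = 17·4 + ½·-2·4² = 52 cm; v ends 9 cm/s.
7–8 s: v starts 9 cm/s; Δx = 9·1 + ½·-11·1² = 3.5 cm; v ends -2 cm/s.
8–12 s: v starts -2 cm/s; Δx = -2·4 + ½·-3·4² = -32 cm; v ends -14 cm/s.
x(12) = 7 + Σ Δx = 45.5 cm.

45.5 cm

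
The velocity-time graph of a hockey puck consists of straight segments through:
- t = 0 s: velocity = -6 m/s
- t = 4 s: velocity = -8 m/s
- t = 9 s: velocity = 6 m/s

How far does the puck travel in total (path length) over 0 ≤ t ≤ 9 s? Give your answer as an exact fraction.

321/7 m

Distance (not displacement) is the total path length: add the absolute areas under v-t.
0–4 s: |½(-6 + -8)(4)| = 28 m
4–9 s: v = 0 at t = 48/7 s; triangle areas 80/7 + 45/7 = 125/7 m
Total distance = 321/7 m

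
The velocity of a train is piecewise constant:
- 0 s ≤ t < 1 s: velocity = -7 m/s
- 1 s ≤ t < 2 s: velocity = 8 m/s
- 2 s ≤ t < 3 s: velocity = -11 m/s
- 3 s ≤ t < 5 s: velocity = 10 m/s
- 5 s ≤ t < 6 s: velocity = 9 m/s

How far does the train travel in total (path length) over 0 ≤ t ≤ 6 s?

Distance (not displacement) is the total path length: add the absolute areas under v-t.
0–1 s: |-7| × 1 = 7 m
1–2 s: |8| × 1 = 8 m
2–3 s: |-11| × 1 = 11 m
3–5 s: |10| × 2 = 20 m
5–6 s: |9| × 1 = 9 m
Total distance = 55 m

55 m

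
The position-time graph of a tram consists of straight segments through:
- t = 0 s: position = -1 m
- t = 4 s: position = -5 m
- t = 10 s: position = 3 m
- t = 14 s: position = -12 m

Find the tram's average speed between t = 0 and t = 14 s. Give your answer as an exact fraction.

Average speed = (total path length)/(elapsed time); on a piecewise-linear x-t graph the path length is Σ|Δx|.
0–4 s: |Δx| = |-5 − -1| = 4 m
4–10 s: |Δx| = |3 − -5| = 8 m
10–14 s: |Δx| = |-12 − 3| = 15 m
Total path = 27 m; average speed = 27/14 = 27/14 m/s.

27/14 m/s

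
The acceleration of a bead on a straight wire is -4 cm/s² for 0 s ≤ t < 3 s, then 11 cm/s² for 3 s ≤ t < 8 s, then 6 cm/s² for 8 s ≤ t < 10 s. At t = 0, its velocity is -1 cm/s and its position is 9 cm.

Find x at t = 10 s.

156.5 cm

On each constant-a segment, Δv = aΔt and Δx = v₀Δt + ½aΔt²; chain segment to segment.
0–3 s: v starts -1 cm/s; Δx = -1·3 + ½·-4·3² = -21 cm; v ends -13 cm/s.
3–8 s: v starts -13 cm/s; Δx = -13·5 + ½·11·5² = 72.5 cm; v ends 42 cm/s.
8–10 s: v starts 42 cm/s; Δx = 42·2 + ½·6·2² = 96 cm; v ends 54 cm/s.
x(10) = 9 + Σ Δx = 156.5 cm.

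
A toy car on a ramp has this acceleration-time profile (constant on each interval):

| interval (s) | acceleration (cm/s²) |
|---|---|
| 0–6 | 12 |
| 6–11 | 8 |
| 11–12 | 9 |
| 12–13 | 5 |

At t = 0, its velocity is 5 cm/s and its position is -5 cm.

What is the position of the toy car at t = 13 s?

On each constant-a segment, Δv = aΔt and Δx = v₀Δt + ½aΔt²; chain segment to segment.
0–6 s: v starts 5 cm/s; Δx = 5·6 + ½·12·6² = 246 cm; v ends 77 cm/s.
6–11 s: v starts 77 cm/s; Δx = 77·5 + ½·8·5² = 485 cm; v ends 117 cm/s.
11–12 s: v starts 117 cm/s; Δx = 117·1 + ½·9·1² = 121.5 cm; v ends 126 cm/s.
12–13 s: v starts 126 cm/s; Δx = 126·1 + ½·5·1² = 128.5 cm; v ends 131 cm/s.
x(13) = -5 + Σ Δx = 976 cm.

976 cm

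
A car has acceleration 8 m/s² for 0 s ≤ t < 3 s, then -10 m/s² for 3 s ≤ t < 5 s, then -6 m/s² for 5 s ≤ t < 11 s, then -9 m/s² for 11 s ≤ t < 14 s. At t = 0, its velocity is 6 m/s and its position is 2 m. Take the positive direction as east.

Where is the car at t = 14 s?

-70.5 m

On each constant-a segment, Δv = aΔt and Δx = v₀Δt + ½aΔt²; chain segment to segment.
0–3 s: v starts 6 m/s; Δx = 6·3 + ½·8·3² = 54 m; v ends 30 m/s.
3–5 s: v starts 30 m/s; Δx = 30·2 + ½·-10·2² = 40 m; v ends 10 m/s.
5–11 s: v starts 10 m/s; Δx = 10·6 + ½·-6·6² = -48 m; v ends -26 m/s.
11–14 s: v starts -26 m/s; Δx = -26·3 + ½·-9·3² = -118.5 m; v ends -53 m/s.
x(14) = 2 + Σ Δx = -70.5 m.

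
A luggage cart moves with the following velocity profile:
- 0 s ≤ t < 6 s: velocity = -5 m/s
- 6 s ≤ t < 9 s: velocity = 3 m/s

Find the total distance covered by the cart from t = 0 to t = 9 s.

39 m

Total distance travelled is ∫|v| dt — sum the magnitudes of each area piece.
0–6 s: |-5| × 6 = 30 m
6–9 s: |3| × 3 = 9 m
Total distance = 39 m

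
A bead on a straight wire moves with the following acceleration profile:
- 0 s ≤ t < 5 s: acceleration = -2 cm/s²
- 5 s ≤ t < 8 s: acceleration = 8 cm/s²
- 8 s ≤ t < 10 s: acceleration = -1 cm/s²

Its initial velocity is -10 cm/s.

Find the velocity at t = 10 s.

Δv equals the area under the a-t graph; then v = v₀ + Δv.
0–5 s: -2 × 5 = -10 cm/s
5–8 s: 8 × 3 = 24 cm/s
8–10 s: -1 × 2 = -2 cm/s
Δv = 12 cm/s, so v(10) = -10 + (12) = 2 cm/s.

2 cm/s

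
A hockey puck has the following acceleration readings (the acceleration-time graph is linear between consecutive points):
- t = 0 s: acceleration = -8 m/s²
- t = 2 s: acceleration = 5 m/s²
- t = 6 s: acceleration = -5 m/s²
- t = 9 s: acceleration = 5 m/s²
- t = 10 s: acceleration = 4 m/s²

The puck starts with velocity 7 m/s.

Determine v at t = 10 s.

Δv equals the area under the a-t graph; then v = v₀ + Δv.
0–2 s: ½(-8 + 5)(2) = -3 m/s
2–6 s: ½(5 + -5)(4) = 0 m/s
6–9 s: ½(-5 + 5)(3) = 0 m/s
9–10 s: ½(5 + 4)(1) = 4.5 m/s
Δv = 1.5 m/s, so v(10) = 7 + (1.5) = 8.5 m/s.

8.5 m/s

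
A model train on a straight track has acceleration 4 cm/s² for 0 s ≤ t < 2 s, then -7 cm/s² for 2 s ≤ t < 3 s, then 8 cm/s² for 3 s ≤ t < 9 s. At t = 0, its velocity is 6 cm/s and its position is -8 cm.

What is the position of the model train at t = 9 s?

208.5 cm

On each constant-a segment, Δv = aΔt and Δx = v₀Δt + ½aΔt²; chain segment to segment.
0–2 s: v starts 6 cm/s; Δx = 6·2 + ½·4·2² = 20 cm; v ends 14 cm/s.
2–3 s: v starts 14 cm/s; Δx = 14·1 + ½·-7·1² = 10.5 cm; v ends 7 cm/s.
3–9 s: v starts 7 cm/s; Δx = 7·6 + ½·8·6² = 186 cm; v ends 55 cm/s.
x(9) = -8 + Σ Δx = 208.5 cm.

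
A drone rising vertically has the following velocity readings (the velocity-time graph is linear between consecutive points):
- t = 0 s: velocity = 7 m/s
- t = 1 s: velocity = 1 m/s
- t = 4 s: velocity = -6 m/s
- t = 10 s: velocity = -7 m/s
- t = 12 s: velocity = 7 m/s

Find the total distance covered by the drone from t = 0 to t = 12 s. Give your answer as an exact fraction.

Distance (not displacement) is the total path length: add the absolute areas under v-t.
0–1 s: |½(7 + 1)(1)| = 4 m
1–4 s: v = 0 at t = 10/7 s; triangle areas 3/14 + 54/7 = 111/14 m
4–10 s: |½(-6 + -7)(6)| = 39 m
10–12 s: v = 0 at t = 11 s; triangle areas 3.5 + 3.5 = 7 m
Total distance = 811/14 m

811/14 m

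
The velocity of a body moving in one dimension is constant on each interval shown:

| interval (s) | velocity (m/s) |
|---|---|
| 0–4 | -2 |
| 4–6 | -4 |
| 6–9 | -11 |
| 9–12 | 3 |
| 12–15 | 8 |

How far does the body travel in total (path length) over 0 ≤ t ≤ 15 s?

Distance (not displacement) is the total path length: add the absolute areas under v-t.
0–4 s: |-2| × 4 = 8 m
4–6 s: |-4| × 2 = 8 m
6–9 s: |-11| × 3 = 33 m
9–12 s: |3| × 3 = 9 m
12–15 s: |8| × 3 = 24 m
Total distance = 82 m

82 m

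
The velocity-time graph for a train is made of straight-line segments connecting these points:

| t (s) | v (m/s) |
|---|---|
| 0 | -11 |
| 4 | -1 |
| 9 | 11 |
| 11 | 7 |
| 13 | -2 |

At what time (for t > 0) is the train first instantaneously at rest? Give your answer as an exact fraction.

t = 53/12 s

v changes sign on 4–9 s (from -1 to 11); the graph is linear there, so v = 0 at t = 4 + (1)·(9 − 4)/(11 − -1) = 53/12 s.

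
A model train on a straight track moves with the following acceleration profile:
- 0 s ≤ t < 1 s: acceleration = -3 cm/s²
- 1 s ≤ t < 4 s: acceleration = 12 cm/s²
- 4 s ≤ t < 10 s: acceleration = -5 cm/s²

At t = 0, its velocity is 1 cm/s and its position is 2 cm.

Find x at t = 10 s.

163.5 cm

On each constant-a segment, Δv = aΔt and Δx = v₀Δt + ½aΔt²; chain segment to segment.
0–1 s: v starts 1 cm/s; Δx = 1·1 + ½·-3·1² = -0.5 cm; v ends -2 cm/s.
1–4 s: v starts -2 cm/s; Δx = -2·3 + ½·12·3² = 48 cm; v ends 34 cm/s.
4–10 s: v starts 34 cm/s; Δx = 34·6 + ½·-5·6² = 114 cm; v ends 4 cm/s.
x(10) = 2 + Σ Δx = 163.5 cm.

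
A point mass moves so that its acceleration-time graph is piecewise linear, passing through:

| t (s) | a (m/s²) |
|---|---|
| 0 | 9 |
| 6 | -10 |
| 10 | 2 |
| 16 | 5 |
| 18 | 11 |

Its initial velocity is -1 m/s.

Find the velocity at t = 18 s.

17 m/s

Δv equals the area under the a-t graph; then v = v₀ + Δv.
0–6 s: ½(9 + -10)(6) = -3 m/s
6–10 s: ½(-10 + 2)(4) = -16 m/s
10–16 s: ½(2 + 5)(6) = 21 m/s
16–18 s: ½(5 + 11)(2) = 16 m/s
Δv = 18 m/s, so v(18) = -1 + (18) = 17 m/s.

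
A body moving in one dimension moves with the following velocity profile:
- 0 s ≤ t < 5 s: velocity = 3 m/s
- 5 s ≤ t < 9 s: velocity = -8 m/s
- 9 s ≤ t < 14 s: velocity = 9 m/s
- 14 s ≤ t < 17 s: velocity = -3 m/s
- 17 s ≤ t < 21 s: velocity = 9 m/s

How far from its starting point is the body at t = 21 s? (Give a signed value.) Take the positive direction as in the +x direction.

55 m

Net displacement equals the area under the velocity-time graph (areas below the axis count negative).
0–5 s: 3 × 5 = 15 m
5–9 s: -8 × 4 = -32 m
9–14 s: 9 × 5 = 45 m
14–17 s: -3 × 3 = -9 m
17–21 s: 9 × 4 = 36 m
Net displacement = 55 m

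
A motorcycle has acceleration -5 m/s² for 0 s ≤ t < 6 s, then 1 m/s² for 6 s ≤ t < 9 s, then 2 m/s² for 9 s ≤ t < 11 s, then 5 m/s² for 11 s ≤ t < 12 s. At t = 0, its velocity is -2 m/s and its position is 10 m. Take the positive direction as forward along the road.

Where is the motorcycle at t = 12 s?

-260 m

On each constant-a segment, Δv = aΔt and Δx = v₀Δt + ½aΔt²; chain segment to segment.
0–6 s: v starts -2 m/s; Δx = -2·6 + ½·-5·6² = -102 m; v ends -32 m/s.
6–9 s: v starts -32 m/s; Δx = -32·3 + ½·1·3² = -91.5 m; v ends -29 m/s.
9–11 s: v starts -29 m/s; Δx = -29·2 + ½·2·2² = -54 m; v ends -25 m/s.
11–12 s: v starts -25 m/s; Δx = -25·1 + ½·5·1² = -22.5 m; v ends -20 m/s.
x(12) = 10 + Σ Δx = -260 m.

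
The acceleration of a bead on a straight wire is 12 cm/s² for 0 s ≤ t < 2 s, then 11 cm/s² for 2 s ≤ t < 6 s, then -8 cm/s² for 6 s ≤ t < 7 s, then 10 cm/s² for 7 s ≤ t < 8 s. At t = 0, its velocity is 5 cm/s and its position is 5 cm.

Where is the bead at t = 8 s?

On each constant-a segment, Δv = aΔt and Δx = v₀Δt + ½aΔt²; chain segment to segment.
0–2 s: v starts 5 cm/s; Δx = 5·2 + ½·12·2² = 34 cm; v ends 29 cm/s.
2–6 s: v starts 29 cm/s; Δx = 29·4 + ½·11·4² = 204 cm; v ends 73 cm/s.
6–7 s: v starts 73 cm/s; Δx = 73·1 + ½·-8·1² = 69 cm; v ends 65 cm/s.
7–8 s: v starts 65 cm/s; Δx = 65·1 + ½·10·1² = 70 cm; v ends 75 cm/s.
x(8) = 5 + Σ Δx = 382 cm.

382 cm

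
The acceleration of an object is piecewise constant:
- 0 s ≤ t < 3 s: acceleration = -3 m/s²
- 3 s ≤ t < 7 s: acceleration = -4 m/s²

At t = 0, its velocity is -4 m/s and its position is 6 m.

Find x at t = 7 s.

On each constant-a segment, Δv = aΔt and Δx = v₀Δt + ½aΔt²; chain segment to segment.
0–3 s: v starts -4 m/s; Δx = -4·3 + ½·-3·3² = -25.5 m; v ends -13 m/s.
3–7 s: v starts -13 m/s; Δx = -13·4 + ½·-4·4² = -84 m; v ends -29 m/s.
x(7) = 6 + Σ Δx = -103.5 m.

-103.5 m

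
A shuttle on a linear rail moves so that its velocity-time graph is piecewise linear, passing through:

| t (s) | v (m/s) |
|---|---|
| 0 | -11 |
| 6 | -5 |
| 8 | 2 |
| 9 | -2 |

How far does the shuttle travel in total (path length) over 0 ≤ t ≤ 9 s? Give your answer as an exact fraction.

372/7 m

Total distance travelled is ∫|v| dt — sum the magnitudes of each area piece.
0–6 s: |½(-11 + -5)(6)| = 48 m
6–8 s: v = 0 at t = 52/7 s; triangle areas 25/7 + 4/7 = 29/7 m
8–9 s: v = 0 at t = 8.5 s; triangle areas 0.5 + 0.5 = 1 m
Total distance = 372/7 m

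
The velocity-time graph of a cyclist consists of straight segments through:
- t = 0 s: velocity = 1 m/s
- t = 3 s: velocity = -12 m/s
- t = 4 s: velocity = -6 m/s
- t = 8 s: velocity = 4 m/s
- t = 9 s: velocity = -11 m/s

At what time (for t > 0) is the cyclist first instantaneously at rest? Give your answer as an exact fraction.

v changes sign on 0–3 s (from 1 to -12); the graph is linear there, so v = 0 at t = 0 + (-1)·(3 − 0)/(-12 − 1) = 3/13 s.

t = 3/13 s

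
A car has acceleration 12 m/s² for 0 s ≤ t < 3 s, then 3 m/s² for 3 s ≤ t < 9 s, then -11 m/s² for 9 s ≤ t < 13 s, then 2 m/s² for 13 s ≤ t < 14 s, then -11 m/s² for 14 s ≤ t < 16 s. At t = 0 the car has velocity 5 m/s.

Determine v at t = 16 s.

Δv equals the area under the a-t graph; then v = v₀ + Δv.
0–3 s: 12 × 3 = 36 m/s
3–9 s: 3 × 6 = 18 m/s
9–13 s: -11 × 4 = -44 m/s
13–14 s: 2 × 1 = 2 m/s
14–16 s: -11 × 2 = -22 m/s
Δv = -10 m/s, so v(16) = 5 + (-10) = -5 m/s.

-5 m/s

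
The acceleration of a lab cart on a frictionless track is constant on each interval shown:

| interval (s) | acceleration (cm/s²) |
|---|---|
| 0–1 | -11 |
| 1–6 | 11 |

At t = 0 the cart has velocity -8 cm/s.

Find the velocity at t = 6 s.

Δv equals the area under the a-t graph; then v = v₀ + Δv.
0–1 s: -11 × 1 = -11 cm/s
1–6 s: 11 × 5 = 55 cm/s
Δv = 44 cm/s, so v(6) = -8 + (44) = 36 cm/s.

36 cm/s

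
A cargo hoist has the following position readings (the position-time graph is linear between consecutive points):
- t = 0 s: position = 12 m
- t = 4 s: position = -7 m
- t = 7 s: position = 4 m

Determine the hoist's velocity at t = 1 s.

Velocity is the slope of the x-t graph on 0–4 s: (-7 − 12)/(4 − 0) = -4.75 m/s.

-4.75 m/s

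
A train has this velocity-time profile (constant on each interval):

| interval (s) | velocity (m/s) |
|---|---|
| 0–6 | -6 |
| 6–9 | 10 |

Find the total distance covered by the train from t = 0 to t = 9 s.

66 m

Distance (not displacement) is the total path length: add the absolute areas under v-t.
0–6 s: |-6| × 6 = 36 m
6–9 s: |10| × 3 = 30 m
Total distance = 66 m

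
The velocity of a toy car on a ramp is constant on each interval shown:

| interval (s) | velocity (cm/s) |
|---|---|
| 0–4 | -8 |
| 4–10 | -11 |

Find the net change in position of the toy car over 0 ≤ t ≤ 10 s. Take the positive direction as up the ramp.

-98 cm

Net displacement equals the area under the velocity-time graph (areas below the axis count negative).
0–4 s: -8 × 4 = -32 cm
4–10 s: -11 × 6 = -66 cm
Net displacement = -98 cm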